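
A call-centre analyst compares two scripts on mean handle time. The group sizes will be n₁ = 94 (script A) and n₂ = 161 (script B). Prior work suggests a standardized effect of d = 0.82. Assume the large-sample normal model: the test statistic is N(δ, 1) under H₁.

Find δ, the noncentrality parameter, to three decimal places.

δ ≈ 6.317

The noncentrality parameter scales effect size by the design's sample-size factor: δ = d / √(1/n₁ + 1/n₂) = 0.82 / √(1/94 + 1/161) = 6.3171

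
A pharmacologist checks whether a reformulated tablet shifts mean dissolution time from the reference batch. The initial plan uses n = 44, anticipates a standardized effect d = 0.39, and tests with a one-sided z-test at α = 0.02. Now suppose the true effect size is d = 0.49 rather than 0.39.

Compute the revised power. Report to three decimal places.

Power ≈ 0.884

With d = 0.49: δ = d·√n = 0.49 × √44 = 3.2503. Critical value z_{0.02} = 2.054.
Revised power = P(Z > 2.054 − δ) = Φ(1.197) = 0.8843.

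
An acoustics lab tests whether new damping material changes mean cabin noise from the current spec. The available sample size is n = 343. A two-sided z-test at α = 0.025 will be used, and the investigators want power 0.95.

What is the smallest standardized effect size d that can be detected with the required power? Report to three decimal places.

Need Φ(δ − 2.241) = 0.95, so δ = 2.241 + 1.645 = 3.886.
(Lower-tail contribution to power is negligible for δ > 0.)
δ = d·√n ⇒ d = δ/√n = 3.886/√343 = 0.2098.

d ≈ 0.210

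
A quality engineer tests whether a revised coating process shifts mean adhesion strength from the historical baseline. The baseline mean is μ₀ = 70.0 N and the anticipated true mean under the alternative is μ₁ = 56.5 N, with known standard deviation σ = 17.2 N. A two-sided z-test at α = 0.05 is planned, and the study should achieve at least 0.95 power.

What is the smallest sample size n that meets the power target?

n = 22

Standardized effect: d = |μ₁ − μ₀| / σ = |56.5 − 70.0| / 17.2 = 0.7849
Set Φ(δ − 1.960) = 0.95; then δ − 1.960 = Φ⁻¹(0.95) = 1.645, giving δ = 3.605.
(Ignoring the negligible lower-tail rejection probability gives the usual closed-form inversion.)
δ = d·√n ⇒ n = (δ/d)² = (3.605 / 0.7849)² = 21.09.
Round up to the next whole unit.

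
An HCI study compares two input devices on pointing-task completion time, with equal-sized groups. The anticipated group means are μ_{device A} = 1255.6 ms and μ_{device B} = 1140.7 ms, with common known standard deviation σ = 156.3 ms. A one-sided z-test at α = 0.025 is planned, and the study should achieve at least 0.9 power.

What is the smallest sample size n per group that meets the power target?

n = 39 per group

Standardized effect: d = |μ_{device A} − μ_{device B}| / σ = |1255.6 − 1140.7| / 156.3 = 0.7351
For power 0.9 need Φ(δ − z_{0.025}) = 0.9, so δ = z_{0.025} + z_{0.10} = 1.960 + 1.282 = 3.242.
δ = d·√(n/2) ⇒ n = 2(δ/d)² = 2 × (3.242 / 0.7351)² = 38.89.
Round up to the next whole unit.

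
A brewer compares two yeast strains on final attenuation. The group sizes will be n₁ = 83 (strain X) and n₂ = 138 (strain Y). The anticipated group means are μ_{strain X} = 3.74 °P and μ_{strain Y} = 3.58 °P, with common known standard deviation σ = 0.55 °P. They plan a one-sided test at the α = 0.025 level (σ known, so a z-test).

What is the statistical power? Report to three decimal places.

Standardized effect: d = |μ_{strain X} − μ_{strain Y}| / σ = |3.74 − 3.58| / 0.55 = 0.2909
Noncentrality parameter: δ = d / √(1/n₁ + 1/n₂) = 0.2909 / √(1/83 + 1/138) = 2.0943
Critical value for a one-sided test at α = 0.025: z_α = 1.960.
Power = P(Z > 1.960 − δ) = Φ(0.134) = 0.5534.

Power ≈ 0.553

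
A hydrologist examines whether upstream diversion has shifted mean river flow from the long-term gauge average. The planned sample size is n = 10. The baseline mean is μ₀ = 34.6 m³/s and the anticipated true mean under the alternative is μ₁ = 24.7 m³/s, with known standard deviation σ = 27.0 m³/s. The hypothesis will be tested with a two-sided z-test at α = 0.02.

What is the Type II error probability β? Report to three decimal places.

β ≈ 0.878

Standardized effect: d = |μ₁ − μ₀| / σ = |24.7 − 34.6| / 27.0 = 0.3667
Noncentrality parameter: δ = d·√n = 0.3667 × √10 = 1.1595
Critical value for a two-sided test at α = 0.02: z_{α/2} = 2.326.
Power = Φ(δ − 2.326) + Φ(−δ − 2.326) = Φ(-1.167) + Φ(-3.486) = 0.1216 + 0.0002 = 0.1219.
Type II error: β = 1 − power = 1 − 0.1219 = 0.8781.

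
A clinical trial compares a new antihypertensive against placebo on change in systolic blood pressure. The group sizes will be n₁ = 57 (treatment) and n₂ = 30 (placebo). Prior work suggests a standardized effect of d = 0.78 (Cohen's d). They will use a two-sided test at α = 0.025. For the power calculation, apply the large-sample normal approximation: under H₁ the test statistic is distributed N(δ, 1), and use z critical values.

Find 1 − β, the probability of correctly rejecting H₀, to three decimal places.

Noncentrality parameter: λ = d / √(1/n₁ + 1/n₂) = 0.78 / √(1/57 + 1/30) = 3.4581
Critical value for a two-sided test at α = 0.025: z_{α/2} = 2.241.
Power = Φ(λ − 2.241) + Φ(−λ − 2.241) = Φ(1.217) + Φ(-5.699) = 0.8881 + 0.0000 = 0.8881.

Power ≈ 0.888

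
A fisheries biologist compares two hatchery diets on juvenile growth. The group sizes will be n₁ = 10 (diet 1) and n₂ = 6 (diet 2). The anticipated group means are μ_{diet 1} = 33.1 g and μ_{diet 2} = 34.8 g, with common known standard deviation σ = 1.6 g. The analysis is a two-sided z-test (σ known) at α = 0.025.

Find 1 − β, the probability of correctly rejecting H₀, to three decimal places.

Power ≈ 0.427

Standardized effect: d = |μ_{diet 1} − μ_{diet 2}| / σ = |33.1 − 34.8| / 1.6 = 1.0625
Noncentrality parameter: δ = d / √(1/n₁ + 1/n₂) = 1.0625 / √(1/10 + 1/6) = 2.0575
Critical value for a two-sided test at α = 0.025: z_{α/2} = 2.241.
Power = Φ(δ − 2.241) + Φ(−δ − 2.241) = Φ(-0.184) + Φ(-4.299) = 0.4271 + 0.0000 = 0.4271.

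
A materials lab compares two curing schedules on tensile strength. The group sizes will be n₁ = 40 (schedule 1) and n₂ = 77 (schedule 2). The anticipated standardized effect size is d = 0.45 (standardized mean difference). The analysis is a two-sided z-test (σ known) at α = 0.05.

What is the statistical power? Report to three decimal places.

Power ≈ 0.636

Noncentrality parameter: δ = d / √(1/n₁ + 1/n₂) = 0.45 / √(1/40 + 1/77) = 2.3088
Critical value for a two-sided test at α = 0.05: z_{α/2} = 1.960.
Power = Φ(δ − 1.960) + Φ(−δ − 1.960) = Φ(0.349) + Φ(-4.269) = 0.6364 + 0.0000 = 0.6364.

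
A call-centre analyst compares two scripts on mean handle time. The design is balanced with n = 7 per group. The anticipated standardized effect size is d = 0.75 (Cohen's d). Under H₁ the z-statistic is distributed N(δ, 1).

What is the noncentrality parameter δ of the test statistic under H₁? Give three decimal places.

δ ≈ 1.403

The noncentrality parameter scales effect size by the design's sample-size factor: δ = d·√(n/2) = 0.75 × √(7/2) = 1.4031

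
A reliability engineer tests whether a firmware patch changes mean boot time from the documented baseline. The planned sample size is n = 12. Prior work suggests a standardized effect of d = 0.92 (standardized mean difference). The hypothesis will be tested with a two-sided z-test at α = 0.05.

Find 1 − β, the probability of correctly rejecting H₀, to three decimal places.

Power ≈ 0.890

Noncentrality parameter: δ = d·√n = 0.92 × √12 = 3.1870
Critical value for a two-sided test at α = 0.05: z_{α/2} = 1.960.
Power = Φ(δ − 1.960) + Φ(−δ − 1.960) = Φ(1.227) + Φ(-5.147) = 0.8901 + 0.0000 = 0.8901.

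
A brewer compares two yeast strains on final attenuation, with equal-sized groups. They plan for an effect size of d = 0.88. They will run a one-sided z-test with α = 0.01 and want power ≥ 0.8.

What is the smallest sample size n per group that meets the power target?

n = 26 per group

Set Φ(δ − 2.326) = 0.8; then δ − 2.326 = Φ⁻¹(0.8) = 0.842, giving δ = 3.168.
δ = d·√(n/2) ⇒ n = 2(δ/d)² = 2 × (3.168 / 0.88)² = 25.92.
Round up to the next whole unit.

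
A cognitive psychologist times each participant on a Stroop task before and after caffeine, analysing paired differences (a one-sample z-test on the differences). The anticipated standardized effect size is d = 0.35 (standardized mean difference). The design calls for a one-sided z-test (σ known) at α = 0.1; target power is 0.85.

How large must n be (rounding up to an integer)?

For power 0.85 need Φ(δ − z_{0.1}) = 0.85, so δ = z_{0.1} + z_{0.15} = 1.282 + 1.036 = 2.318.
δ = d·√n ⇒ n = (δ/d)² = (2.318 / 0.35)² = 43.86.
Rounding up, n = 44.

n = 44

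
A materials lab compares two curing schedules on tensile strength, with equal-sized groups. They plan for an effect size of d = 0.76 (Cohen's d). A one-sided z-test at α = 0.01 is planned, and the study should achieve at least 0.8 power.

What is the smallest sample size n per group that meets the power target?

Set Φ(δ − 2.326) = 0.8; then δ − 2.326 = Φ⁻¹(0.8) = 0.842, giving δ = 3.168.
δ = d·√(n/2) ⇒ n = 2(δ/d)² = 2 × (3.168 / 0.76)² = 34.75.
Rounding up, n = 35 per group.

n = 35 per group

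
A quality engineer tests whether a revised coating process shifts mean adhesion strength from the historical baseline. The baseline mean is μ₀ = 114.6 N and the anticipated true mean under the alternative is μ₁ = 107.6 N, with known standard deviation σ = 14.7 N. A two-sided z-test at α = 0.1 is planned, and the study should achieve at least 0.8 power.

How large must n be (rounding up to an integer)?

n = 28

Standardized effect: d = |μ₁ − μ₀| / σ = |107.6 − 114.6| / 14.7 = 0.4762
For power 0.8 need Φ(δ − z_{0.05}) = 0.8, so δ = z_{0.05} + z_{0.20} = 1.645 + 0.842 = 2.486.
(For δ > 0 the lower-tail rejection region contributes negligibly to power, so the one-term inversion is standard.)
δ = d·√n ⇒ n = (δ/d)² = (2.486 / 0.4762)² = 27.27.
Round up to the next whole unit.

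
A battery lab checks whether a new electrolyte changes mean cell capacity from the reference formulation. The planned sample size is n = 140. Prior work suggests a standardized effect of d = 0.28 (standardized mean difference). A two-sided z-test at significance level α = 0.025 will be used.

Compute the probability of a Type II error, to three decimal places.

Noncentrality parameter: δ = d·√n = 0.28 × √140 = 3.3130
Critical value for a two-sided test at α = 0.025: z_{α/2} = 2.241.
Power = Φ(δ − 2.241) + Φ(−δ − 2.241) = Φ(1.072) + Φ(-5.554) = 0.8581 + 0.0000 = 0.8581.
Type II error: β = 1 − power = 1 − 0.8581 = 0.1419.

β ≈ 0.142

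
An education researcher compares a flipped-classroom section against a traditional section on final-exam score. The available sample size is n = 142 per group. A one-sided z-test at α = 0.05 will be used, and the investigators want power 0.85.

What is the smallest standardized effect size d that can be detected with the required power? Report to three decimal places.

d ≈ 0.318

Required noncentrality: δ = z_{0.05} + z_{0.15} = 1.645 + 1.036 = 2.681.
δ = d·√(n/2) ⇒ d = δ/√(n/2) = 2.681/√(142/2) = 0.3182.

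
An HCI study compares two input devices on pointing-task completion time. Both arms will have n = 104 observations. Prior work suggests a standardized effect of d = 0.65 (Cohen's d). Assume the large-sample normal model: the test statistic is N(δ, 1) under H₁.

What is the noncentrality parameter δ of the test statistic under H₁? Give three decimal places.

The noncentrality parameter scales effect size by the design's sample-size factor: δ = d·√(n/2) = 0.65 × √(104/2) = 4.6872

δ ≈ 4.687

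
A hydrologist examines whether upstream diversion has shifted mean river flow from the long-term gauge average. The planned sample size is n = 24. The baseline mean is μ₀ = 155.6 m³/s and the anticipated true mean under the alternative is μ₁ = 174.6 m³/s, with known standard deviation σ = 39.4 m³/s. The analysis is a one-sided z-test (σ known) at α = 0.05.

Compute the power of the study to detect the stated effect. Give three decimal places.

Power ≈ 0.763

Standardized effect: d = |μ₁ − μ₀| / σ = |174.6 − 155.6| / 39.4 = 0.4822
Noncentrality parameter: δ = d·√n = 0.4822 × √24 = 2.3625
Critical value for a one-sided test at α = 0.05: z_α = 1.645.
Power = Φ(δ − 1.645) = Φ(0.718) = 0.7635.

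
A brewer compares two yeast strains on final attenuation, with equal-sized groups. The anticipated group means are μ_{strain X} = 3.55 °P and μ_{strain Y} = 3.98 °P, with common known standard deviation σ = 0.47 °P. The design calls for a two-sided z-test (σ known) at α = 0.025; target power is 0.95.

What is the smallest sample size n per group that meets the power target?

n = 37 per group

Standardized effect: d = |μ_{strain X} − μ_{strain Y}| / σ = |3.55 − 3.98| / 0.47 = 0.9149
For power 0.95 need Φ(δ − z_{0.0125}) = 0.95, so δ = z_{0.0125} + z_{0.05} = 2.241 + 1.645 = 3.886.
(The Φ(−δ − z_{α/2}) term is vanishingly small for δ > 0 and is dropped in the standard sample-size formula.)
δ = d·√(n/2) ⇒ n = 2(δ/d)² = 2 × (3.886 / 0.9149)² = 36.09.
Round up to the next whole unit.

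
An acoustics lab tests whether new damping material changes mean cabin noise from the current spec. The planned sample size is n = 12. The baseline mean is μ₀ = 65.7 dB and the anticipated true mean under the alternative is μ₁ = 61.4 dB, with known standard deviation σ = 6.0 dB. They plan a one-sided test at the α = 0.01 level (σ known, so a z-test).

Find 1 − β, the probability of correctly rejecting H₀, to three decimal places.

Power ≈ 0.562

Standardized effect: d = |μ₁ − μ₀| / σ = |61.4 − 65.7| / 6.0 = 0.7167
Noncentrality parameter: λ = d·√n = 0.7167 × √12 = 2.4826
Critical value for a one-sided test at α = 0.01: z_α = 2.326.
Power = P(Z > 2.326 − λ) = Φ(0.156) = 0.5621.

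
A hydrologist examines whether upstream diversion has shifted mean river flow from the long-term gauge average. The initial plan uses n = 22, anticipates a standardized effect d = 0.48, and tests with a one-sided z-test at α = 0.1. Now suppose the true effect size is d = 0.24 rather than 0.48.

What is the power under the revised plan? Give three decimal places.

Power ≈ 0.438

With d = 0.24: δ = d·√n = 0.24 × √22 = 1.1257. Critical value z_{0.1} = 1.282.
Revised power = P(Z > 1.282 − δ) = Φ(-0.156) = 0.4381.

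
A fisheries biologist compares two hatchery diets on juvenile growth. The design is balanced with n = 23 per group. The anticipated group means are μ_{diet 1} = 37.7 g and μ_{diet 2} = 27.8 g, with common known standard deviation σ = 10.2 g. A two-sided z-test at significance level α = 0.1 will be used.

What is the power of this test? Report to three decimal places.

Power ≈ 0.950

Standardized effect: d = |μ_{diet 1} − μ_{diet 2}| / σ = |37.7 − 27.8| / 10.2 = 0.9706
Noncentrality parameter: δ = d·√(n/2) = 0.9706 × √(23/2) = 3.2914
Critical value for a two-sided test at α = 0.1: z_{α/2} = 1.645.
Power = Φ(δ − 1.645) + Φ(−δ − 1.645) = Φ(1.647) + Φ(-4.936) = 0.9502 + 0.0000 = 0.9502.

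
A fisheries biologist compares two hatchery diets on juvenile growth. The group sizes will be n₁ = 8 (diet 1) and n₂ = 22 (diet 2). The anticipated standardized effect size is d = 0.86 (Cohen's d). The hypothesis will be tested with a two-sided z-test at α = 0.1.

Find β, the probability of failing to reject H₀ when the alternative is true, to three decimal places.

Noncentrality parameter: λ = d / √(1/n₁ + 1/n₂) = 0.86 / √(1/8 + 1/22) = 2.0830
Critical value for a two-sided test at α = 0.1: z_{α/2} = 1.645.
Power = Φ(λ − 1.645) + Φ(−λ − 1.645) = Φ(0.438) + Φ(-3.728) = 0.6694 + 0.0001 = 0.6695.
Type II error: β = 1 − power = 1 − 0.6695 = 0.3305.

β ≈ 0.331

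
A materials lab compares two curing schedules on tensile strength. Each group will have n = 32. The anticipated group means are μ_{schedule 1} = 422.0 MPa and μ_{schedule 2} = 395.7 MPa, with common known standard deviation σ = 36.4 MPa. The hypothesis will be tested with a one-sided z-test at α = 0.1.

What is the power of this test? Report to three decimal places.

Standardized effect: d = |μ_{schedule 1} − μ_{schedule 2}| / σ = |422.0 − 395.7| / 36.4 = 0.7225
Noncentrality parameter: δ = d·√(n/2) = 0.7225 × √(32/2) = 2.8901
Critical value for a one-sided test at α = 0.1: z_α = 1.282.
Power = Φ(δ − 1.282) = Φ(1.609) = 0.9461.

Power ≈ 0.946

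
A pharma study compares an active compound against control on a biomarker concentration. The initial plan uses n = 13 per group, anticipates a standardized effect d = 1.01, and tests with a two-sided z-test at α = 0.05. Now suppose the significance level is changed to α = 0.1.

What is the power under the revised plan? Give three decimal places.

Power ≈ 0.824

δ = d·√(n/2) = 1.01 × √(13/2) = 2.5750 (unchanged). New critical value: z_{0.05} = 1.645.
Revised power = Φ(δ − 1.645) + Φ(−δ − 1.645) = Φ(0.930) + Φ(-4.220) = 0.8239 + 0.0000 = 0.8239.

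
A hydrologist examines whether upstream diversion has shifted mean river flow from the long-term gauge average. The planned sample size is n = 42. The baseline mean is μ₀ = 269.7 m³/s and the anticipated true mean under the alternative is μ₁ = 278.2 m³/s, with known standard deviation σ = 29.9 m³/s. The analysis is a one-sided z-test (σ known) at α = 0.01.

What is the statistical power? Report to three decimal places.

Standardized effect: d = |μ₁ − μ₀| / σ = |278.2 − 269.7| / 29.9 = 0.2843
Noncentrality parameter: δ = d·√n = 0.2843 × √42 = 1.8424
Critical value for a one-sided test at α = 0.01: z_α = 2.326.
Power = P(Z > 2.326 − δ) = Φ(-0.484) = 0.3142.

Power ≈ 0.314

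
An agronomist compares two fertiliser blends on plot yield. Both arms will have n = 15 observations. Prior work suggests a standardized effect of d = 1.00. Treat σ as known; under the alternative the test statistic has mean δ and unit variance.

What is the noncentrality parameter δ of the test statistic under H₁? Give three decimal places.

The noncentrality parameter scales effect size by the design's sample-size factor: δ = d·√(n/2) = 1.00 × √(15/2) = 2.7386

δ ≈ 2.739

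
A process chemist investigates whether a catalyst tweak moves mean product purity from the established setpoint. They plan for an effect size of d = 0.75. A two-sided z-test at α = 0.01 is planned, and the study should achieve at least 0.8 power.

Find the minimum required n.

n = 21

For power 0.8 need Φ(δ − z_{0.005}) = 0.8, so δ = z_{0.005} + z_{0.20} = 2.576 + 0.842 = 3.417.
(Ignoring the negligible lower-tail rejection probability gives the usual closed-form inversion.)
δ = d·√n ⇒ n = (δ/d)² = (3.417 / 0.75)² = 20.76.
Rounding up, n = 21.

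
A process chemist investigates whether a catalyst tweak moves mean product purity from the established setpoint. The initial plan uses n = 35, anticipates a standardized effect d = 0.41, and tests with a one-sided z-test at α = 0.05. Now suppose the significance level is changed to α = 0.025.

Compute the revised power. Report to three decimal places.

Power ≈ 0.679

δ = d·√n = 0.41 × √35 = 2.4256 (unchanged). New critical value: z_{0.025} = 1.960.
Revised power = P(Z > 1.960 − δ) = Φ(0.466) = 0.6793.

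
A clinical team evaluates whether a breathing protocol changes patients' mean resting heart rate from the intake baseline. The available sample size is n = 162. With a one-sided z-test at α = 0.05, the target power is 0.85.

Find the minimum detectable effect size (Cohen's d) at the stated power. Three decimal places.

Need Φ(δ − 1.645) = 0.85, so δ = 1.645 + 1.036 = 2.681.
δ = d·√n ⇒ d = δ/√n = 2.681/√162 = 0.2107.

d ≈ 0.211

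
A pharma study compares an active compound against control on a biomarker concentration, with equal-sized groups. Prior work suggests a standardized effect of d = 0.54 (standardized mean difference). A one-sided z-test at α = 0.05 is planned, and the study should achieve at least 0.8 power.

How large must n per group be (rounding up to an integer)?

For power 0.8 need Φ(δ − z_{0.05}) = 0.8, so δ = z_{0.05} + z_{0.20} = 1.645 + 0.842 = 2.486.
δ = d·√(n/2) ⇒ n = 2(δ/d)² = 2 × (2.486 / 0.54)² = 42.40.
Rounding up, n = 43 per group.

n = 43 per group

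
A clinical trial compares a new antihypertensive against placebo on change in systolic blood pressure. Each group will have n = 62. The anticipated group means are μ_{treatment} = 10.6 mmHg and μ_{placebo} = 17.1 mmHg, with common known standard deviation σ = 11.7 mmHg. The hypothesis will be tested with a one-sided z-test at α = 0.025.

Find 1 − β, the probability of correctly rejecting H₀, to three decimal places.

Power ≈ 0.871

Standardized effect: d = |μ_{treatment} − μ_{placebo}| / σ = |10.6 − 17.1| / 11.7 = 0.5556
Noncentrality parameter: δ = d·√(n/2) = 0.5556 × √(62/2) = 3.0932
One-sided α = 0.025 → critical value z_{0.025} = 1.960.
Power = P(Z > 1.960 − δ) = Φ(1.133) = 0.8714.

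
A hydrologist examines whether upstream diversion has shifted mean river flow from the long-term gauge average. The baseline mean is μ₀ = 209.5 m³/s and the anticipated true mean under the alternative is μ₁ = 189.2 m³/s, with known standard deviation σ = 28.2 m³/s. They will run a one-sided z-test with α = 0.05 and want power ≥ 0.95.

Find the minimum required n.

Standardized effect: d = |μ₁ − μ₀| / σ = |189.2 − 209.5| / 28.2 = 0.7199
Set Φ(δ − 1.645) = 0.95; then δ − 1.645 = Φ⁻¹(0.95) = 1.645, giving δ = 3.290.
δ = d·√n ⇒ n = (δ/d)² = (3.290 / 0.7199)² = 20.88.
Rounding up, n = 21.

n = 21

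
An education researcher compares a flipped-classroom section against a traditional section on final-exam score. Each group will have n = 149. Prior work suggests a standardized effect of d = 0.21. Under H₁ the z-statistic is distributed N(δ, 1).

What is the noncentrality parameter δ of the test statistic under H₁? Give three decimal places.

δ ≈ 1.813

δ = d·√(n/2) = 0.21 × √(149/2) = 1.8126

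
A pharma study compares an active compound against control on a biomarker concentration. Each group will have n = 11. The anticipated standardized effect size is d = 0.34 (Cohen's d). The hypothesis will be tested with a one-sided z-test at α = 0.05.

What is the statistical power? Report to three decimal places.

Noncentrality parameter: δ = d·√(n/2) = 0.34 × √(11/2) = 0.7974
One-sided α = 0.05 → critical value z_{0.05} = 1.645.
Power = P(Z > 1.645 − δ) = Φ(-0.847) = 0.1984.

Power ≈ 0.198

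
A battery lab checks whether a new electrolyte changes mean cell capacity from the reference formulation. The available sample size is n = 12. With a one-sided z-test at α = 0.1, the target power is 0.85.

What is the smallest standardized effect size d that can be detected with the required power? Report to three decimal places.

Need Φ(δ − 1.282) = 0.85, so δ = 1.282 + 1.036 = 2.318.
δ = d·√n ⇒ d = δ/√n = 2.318/√12 = 0.6691.

d ≈ 0.669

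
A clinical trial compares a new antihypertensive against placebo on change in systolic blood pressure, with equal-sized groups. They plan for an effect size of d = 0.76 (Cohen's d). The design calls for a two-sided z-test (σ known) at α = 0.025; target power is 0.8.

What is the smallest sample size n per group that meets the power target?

For power 0.8 need Φ(δ − z_{0.0125}) = 0.8, so δ = z_{0.0125} + z_{0.20} = 2.241 + 0.842 = 3.083.
(For δ > 0 the lower-tail rejection region contributes negligibly to power, so the one-term inversion is standard.)
δ = d·√(n/2) ⇒ n = 2(δ/d)² = 2 × (3.083 / 0.76)² = 32.91.
Rounding up, n = 33 per group.

n = 33 per group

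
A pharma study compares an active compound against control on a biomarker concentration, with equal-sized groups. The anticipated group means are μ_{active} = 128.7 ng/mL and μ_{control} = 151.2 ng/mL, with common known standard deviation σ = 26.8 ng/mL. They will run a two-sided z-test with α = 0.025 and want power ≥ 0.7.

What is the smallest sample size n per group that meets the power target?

Standardized effect: d = |μ_{active} − μ_{control}| / σ = |128.7 − 151.2| / 26.8 = 0.8396
For power 0.7 need Φ(δ − z_{0.0125}) = 0.7, so δ = z_{0.0125} + z_{0.30} = 2.241 + 0.524 = 2.766.
(The Φ(−δ − z_{α/2}) term is vanishingly small for δ > 0 and is dropped in the standard sample-size formula.)
δ = d·√(n/2) ⇒ n = 2(δ/d)² = 2 × (2.766 / 0.8396)² = 21.71.
Rounding up, n = 22 per group.

n = 22 per group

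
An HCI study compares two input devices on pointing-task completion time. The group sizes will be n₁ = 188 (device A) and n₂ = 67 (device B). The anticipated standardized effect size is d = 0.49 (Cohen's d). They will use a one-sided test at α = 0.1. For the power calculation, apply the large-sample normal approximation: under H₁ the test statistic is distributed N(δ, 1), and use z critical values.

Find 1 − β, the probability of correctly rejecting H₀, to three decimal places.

Noncentrality parameter: δ = d / √(1/n₁ + 1/n₂) = 0.49 / √(1/188 + 1/67) = 3.4438
Critical value for a one-sided test at α = 0.1: z_α = 1.282.
Power = Φ(δ − 1.282) = Φ(2.162) = 0.9847.

Power ≈ 0.985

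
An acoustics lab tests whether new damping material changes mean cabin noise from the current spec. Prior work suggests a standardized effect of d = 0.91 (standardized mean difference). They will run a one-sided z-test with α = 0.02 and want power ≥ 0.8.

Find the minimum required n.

For power 0.8 need Φ(δ − z_{0.02}) = 0.8, so δ = z_{0.02} + z_{0.20} = 2.054 + 0.842 = 2.895.
δ = d·√n ⇒ n = (δ/d)² = (2.895 / 0.91)² = 10.12.
Round up to the next whole unit.

n = 11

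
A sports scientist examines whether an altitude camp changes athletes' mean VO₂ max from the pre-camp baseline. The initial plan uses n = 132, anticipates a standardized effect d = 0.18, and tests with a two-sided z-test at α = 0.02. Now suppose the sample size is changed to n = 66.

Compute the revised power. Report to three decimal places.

Power ≈ 0.194

With n = 66: δ = d·√n = 0.18 × √66 = 1.4623. Critical value z_{0.01} = 2.326.
Revised power = Φ(δ − 2.326) + Φ(−δ − 2.326) = Φ(-0.864) + Φ(-3.789) = 0.1938 + 0.0001 = 0.1939.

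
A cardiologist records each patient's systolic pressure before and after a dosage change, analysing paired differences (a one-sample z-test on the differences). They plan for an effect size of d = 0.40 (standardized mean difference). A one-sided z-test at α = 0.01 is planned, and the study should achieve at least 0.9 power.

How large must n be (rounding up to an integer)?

n = 82

Set Φ(δ − 2.326) = 0.9; then δ − 2.326 = Φ⁻¹(0.9) = 1.282, giving δ = 3.608.
δ = d·√n ⇒ n = (δ/d)² = (3.608 / 0.40)² = 81.36.
Round up to the next whole unit.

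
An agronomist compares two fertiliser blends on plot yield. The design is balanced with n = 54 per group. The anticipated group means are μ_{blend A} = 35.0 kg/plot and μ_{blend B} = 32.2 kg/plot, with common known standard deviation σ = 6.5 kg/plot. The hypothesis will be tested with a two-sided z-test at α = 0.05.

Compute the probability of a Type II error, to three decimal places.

β ≈ 0.390

Standardized effect: d = |μ_{blend A} − μ_{blend B}| / σ = |35.0 − 32.2| / 6.5 = 0.4308
Noncentrality parameter: δ = d·√(n/2) = 0.4308 × √(54/2) = 2.2383
Two-sided α = 0.05 → critical value z_{0.025} = 1.960.
Power = Φ(δ − 1.960) + Φ(−δ − 1.960) = Φ(0.278) + Φ(-4.198) = 0.6096 + 0.0000 = 0.6097.
Type II error: β = 1 − power = 1 − 0.6097 = 0.3903.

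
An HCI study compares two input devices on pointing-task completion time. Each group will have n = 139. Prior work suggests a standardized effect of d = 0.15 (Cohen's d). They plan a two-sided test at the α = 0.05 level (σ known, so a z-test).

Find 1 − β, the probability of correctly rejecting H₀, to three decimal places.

Noncentrality parameter: λ = d·√(n/2) = 0.15 × √(139/2) = 1.2505
Critical value for a two-sided test at α = 0.05: z_{α/2} = 1.960.
Power = Φ(λ − 1.960) + Φ(−λ − 1.960) = Φ(-0.709) + Φ(-3.210) = 0.2390 + 0.0007 = 0.2397.

Power ≈ 0.240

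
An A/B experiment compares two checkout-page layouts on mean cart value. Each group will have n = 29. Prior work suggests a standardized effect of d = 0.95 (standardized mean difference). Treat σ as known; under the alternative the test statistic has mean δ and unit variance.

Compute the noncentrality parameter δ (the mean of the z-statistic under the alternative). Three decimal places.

δ = d·√(n/2) = 0.95 × √(29/2) = 3.6175

δ ≈ 3.617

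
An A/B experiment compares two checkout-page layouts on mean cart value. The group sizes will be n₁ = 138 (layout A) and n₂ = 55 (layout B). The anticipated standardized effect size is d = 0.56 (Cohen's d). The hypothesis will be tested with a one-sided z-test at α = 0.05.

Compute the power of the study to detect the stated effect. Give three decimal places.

Power ≈ 0.969

Noncentrality parameter: δ = d / √(1/n₁ + 1/n₂) = 0.56 / √(1/138 + 1/55) = 3.5118
One-sided α = 0.05 → critical value z_{0.05} = 1.645.
Power = P(Z > 1.645 − δ) = Φ(1.867) = 0.9690.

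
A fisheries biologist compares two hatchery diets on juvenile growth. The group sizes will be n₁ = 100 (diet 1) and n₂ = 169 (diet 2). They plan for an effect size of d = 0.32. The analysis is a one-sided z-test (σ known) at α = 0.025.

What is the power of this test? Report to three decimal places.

Noncentrality parameter: δ = d / √(1/n₁ + 1/n₂) = 0.32 / √(1/100 + 1/169) = 2.5364
Critical value for a one-sided test at α = 0.025: z_α = 1.960.
Power = P(Z > 1.960 − δ) = Φ(0.576) = 0.7178.

Power ≈ 0.718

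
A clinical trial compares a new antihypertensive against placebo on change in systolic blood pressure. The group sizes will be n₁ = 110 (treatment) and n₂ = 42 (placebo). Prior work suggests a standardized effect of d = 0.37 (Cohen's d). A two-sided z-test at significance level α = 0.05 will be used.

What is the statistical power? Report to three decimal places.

Power ≈ 0.532

Noncentrality parameter: δ = d / √(1/n₁ + 1/n₂) = 0.37 / √(1/110 + 1/42) = 2.0399
Two-sided α = 0.05 → critical value z_{0.025} = 1.960.
Power = Φ(δ − 1.960) + Φ(−δ − 1.960) = Φ(0.080) + Φ(-4.000) = 0.5318 + 0.0000 = 0.5319.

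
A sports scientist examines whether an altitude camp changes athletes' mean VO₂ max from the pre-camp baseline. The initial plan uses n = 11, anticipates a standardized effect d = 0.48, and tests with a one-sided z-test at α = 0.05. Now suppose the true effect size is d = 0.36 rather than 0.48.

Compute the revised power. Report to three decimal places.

With d = 0.36: δ = d·√n = 0.36 × √11 = 1.1940. Critical value z_{0.05} = 1.645.
Revised power = P(Z > 1.645 − δ) = Φ(-0.451) = 0.3260.

Power ≈ 0.326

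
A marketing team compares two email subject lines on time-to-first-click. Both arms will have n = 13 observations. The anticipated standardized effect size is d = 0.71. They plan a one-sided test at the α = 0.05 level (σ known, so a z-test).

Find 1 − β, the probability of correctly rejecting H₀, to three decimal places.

Power ≈ 0.566

Noncentrality parameter: δ = d·√(n/2) = 0.71 × √(13/2) = 1.8102
Critical value for a one-sided test at α = 0.05: z_α = 1.645.
Power = Φ(δ − 1.645) = Φ(0.165) = 0.5656.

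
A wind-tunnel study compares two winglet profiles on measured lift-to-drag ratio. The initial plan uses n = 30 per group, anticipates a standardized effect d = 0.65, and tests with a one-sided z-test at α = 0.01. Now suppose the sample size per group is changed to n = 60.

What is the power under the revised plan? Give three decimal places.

Power ≈ 0.891

With n = 60 per group: δ = d·√(n/2) = 0.65 × √(60/2) = 3.5602. Critical value z_{0.01} = 2.326.
Revised power = Φ(δ − 2.326) = Φ(1.234) = 0.8914.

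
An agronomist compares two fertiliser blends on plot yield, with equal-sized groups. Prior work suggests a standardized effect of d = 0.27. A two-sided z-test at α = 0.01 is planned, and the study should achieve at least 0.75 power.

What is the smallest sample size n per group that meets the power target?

Set Φ(δ − 2.576) = 0.75; then δ − 2.576 = Φ⁻¹(0.75) = 0.674, giving δ = 3.250.
(For δ > 0 the lower-tail rejection region contributes negligibly to power, so the one-term inversion is standard.)
δ = d·√(n/2) ⇒ n = 2(δ/d)² = 2 × (3.250 / 0.27)² = 289.84.
Round up to the next whole unit.

n = 290 per group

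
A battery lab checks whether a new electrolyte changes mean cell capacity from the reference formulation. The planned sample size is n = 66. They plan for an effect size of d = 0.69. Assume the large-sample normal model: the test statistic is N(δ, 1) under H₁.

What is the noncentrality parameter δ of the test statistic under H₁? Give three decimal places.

δ = d·√n = 0.69 × √66 = 5.6056

δ ≈ 5.606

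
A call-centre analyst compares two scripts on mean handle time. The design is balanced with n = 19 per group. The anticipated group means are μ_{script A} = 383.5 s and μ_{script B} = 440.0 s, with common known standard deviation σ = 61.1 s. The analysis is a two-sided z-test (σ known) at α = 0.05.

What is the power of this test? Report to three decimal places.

Power ≈ 0.813

Standardized effect: d = |μ_{script A} − μ_{script B}| / σ = |383.5 − 440.0| / 61.1 = 0.9247
Noncentrality parameter: δ = d·√(n/2) = 0.9247 × √(19/2) = 2.8502
Critical value for a two-sided test at α = 0.05: z_{α/2} = 1.960.
Power = Φ(δ − 1.960) + Φ(−δ − 1.960) = Φ(0.890) + Φ(-4.810) = 0.8133 + 0.0000 = 0.8133.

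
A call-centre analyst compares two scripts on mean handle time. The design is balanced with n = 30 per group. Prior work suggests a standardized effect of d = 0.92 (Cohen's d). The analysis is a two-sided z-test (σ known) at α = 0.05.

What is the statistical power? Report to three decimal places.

Power ≈ 0.946

Noncentrality parameter: δ = d·√(n/2) = 0.92 × √(30/2) = 3.5631
Two-sided α = 0.05 → critical value z_{0.025} = 1.960.
Power = Φ(δ − 1.960) + Φ(−δ − 1.960) = Φ(1.603) + Φ(-5.523) = 0.9456 + 0.0000 = 0.9456.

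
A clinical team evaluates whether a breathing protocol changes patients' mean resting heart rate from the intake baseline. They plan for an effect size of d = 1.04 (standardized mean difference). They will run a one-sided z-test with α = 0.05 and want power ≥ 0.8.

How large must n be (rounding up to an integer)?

Set Φ(δ − 1.645) = 0.8; then δ − 1.645 = Φ⁻¹(0.8) = 0.842, giving δ = 2.486.
δ = d·√n ⇒ n = (δ/d)² = (2.486 / 1.04)² = 5.72.
Round up to the next whole unit.

n = 6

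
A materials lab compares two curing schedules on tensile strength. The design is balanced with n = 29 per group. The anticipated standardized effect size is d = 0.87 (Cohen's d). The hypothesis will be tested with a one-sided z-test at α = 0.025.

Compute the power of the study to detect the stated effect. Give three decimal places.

Noncentrality parameter: δ = d·√(n/2) = 0.87 × √(29/2) = 3.3129
One-sided α = 0.025 → critical value z_{0.025} = 1.960.
Power = Φ(δ − 1.960) = Φ(1.353) = 0.9120.

Power ≈ 0.912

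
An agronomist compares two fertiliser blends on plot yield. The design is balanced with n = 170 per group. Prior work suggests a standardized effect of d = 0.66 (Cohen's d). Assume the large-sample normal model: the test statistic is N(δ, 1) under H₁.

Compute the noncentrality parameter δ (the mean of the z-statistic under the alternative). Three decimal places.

δ ≈ 6.085

The noncentrality parameter scales effect size by the design's sample-size factor: δ = d·√(n/2) = 0.66 × √(170/2) = 6.0849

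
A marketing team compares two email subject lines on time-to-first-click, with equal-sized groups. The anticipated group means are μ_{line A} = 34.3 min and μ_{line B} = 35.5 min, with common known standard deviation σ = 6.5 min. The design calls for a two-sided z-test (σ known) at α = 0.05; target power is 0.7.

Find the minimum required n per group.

n = 363 per group

Standardized effect: d = |μ_{line A} − μ_{line B}| / σ = |34.3 − 35.5| / 6.5 = 0.1846
For power 0.7 need Φ(δ − z_{0.025}) = 0.7, so δ = z_{0.025} + z_{0.30} = 1.960 + 0.524 = 2.484.
(For δ > 0 the lower-tail rejection region contributes negligibly to power, so the one-term inversion is standard.)
δ = d·√(n/2) ⇒ n = 2(δ/d)² = 2 × (2.484 / 0.1846)² = 362.18.
Rounding up, n = 363 per group.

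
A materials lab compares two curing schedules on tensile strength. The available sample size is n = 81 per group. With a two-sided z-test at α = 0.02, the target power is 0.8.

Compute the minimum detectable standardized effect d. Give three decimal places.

d ≈ 0.498

Required noncentrality: δ = z_{0.01} + z_{0.20} = 2.326 + 0.842 = 3.168.
(Lower-tail contribution to power is negligible for δ > 0.)
δ = d·√(n/2) ⇒ d = δ/√(n/2) = 3.168/√(81/2) = 0.4978.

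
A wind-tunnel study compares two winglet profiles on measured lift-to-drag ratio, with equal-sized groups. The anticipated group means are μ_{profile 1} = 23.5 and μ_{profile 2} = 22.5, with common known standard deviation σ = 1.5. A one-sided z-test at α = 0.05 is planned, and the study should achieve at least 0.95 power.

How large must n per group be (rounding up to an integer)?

n = 49 per group

Standardized effect: d = |μ_{profile 1} − μ_{profile 2}| / σ = |23.5 − 22.5| / 1.5 = 0.6667
For power 0.95 need Φ(δ − z_{0.05}) = 0.95, so δ = z_{0.05} + z_{0.05} = 1.645 + 1.645 = 3.290.
δ = d·√(n/2) ⇒ n = 2(δ/d)² = 2 × (3.290 / 0.6667)² = 48.70.
Rounding up, n = 49 per group.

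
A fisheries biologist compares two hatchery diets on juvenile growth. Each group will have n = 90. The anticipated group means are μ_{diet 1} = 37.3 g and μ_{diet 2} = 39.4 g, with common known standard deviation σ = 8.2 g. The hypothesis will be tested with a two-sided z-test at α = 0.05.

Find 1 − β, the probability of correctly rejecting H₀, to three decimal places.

Standardized effect: d = |μ_{diet 1} − μ_{diet 2}| / σ = |37.3 − 39.4| / 8.2 = 0.2561
Noncentrality parameter: δ = d·√(n/2) = 0.2561 × √(90/2) = 1.7180
Critical value for a two-sided test at α = 0.05: z_{α/2} = 1.960.
Power = Φ(δ − 1.960) + Φ(−δ − 1.960) = Φ(-0.242) + Φ(-3.678) = 0.4044 + 0.0001 = 0.4045.

Power ≈ 0.405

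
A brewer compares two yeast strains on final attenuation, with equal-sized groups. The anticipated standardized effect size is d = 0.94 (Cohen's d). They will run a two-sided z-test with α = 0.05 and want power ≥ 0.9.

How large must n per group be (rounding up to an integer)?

n = 24 per group

Set Φ(δ − 1.960) = 0.9; then δ − 1.960 = Φ⁻¹(0.9) = 1.282, giving δ = 3.242.
(The Φ(−δ − z_{α/2}) term is vanishingly small for δ > 0 and is dropped in the standard sample-size formula.)
δ = d·√(n/2) ⇒ n = 2(δ/d)² = 2 × (3.242 / 0.94)² = 23.78.
Rounding up, n = 24 per group.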